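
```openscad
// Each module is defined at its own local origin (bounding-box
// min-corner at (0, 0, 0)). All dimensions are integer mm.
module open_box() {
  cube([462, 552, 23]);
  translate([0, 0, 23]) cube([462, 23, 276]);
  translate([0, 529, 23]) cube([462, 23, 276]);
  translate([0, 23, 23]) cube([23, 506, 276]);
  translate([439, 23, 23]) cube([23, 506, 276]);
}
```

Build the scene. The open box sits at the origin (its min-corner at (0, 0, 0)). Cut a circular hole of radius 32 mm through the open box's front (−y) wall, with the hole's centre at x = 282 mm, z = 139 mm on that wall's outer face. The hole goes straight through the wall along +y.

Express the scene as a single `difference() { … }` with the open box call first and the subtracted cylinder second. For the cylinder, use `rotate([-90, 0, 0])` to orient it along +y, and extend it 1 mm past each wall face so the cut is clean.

difference() {
  open_box();
  translate([282, -1, 139]) rotate([-90, 0, 0]) cylinder(h = 25, r = 32);
}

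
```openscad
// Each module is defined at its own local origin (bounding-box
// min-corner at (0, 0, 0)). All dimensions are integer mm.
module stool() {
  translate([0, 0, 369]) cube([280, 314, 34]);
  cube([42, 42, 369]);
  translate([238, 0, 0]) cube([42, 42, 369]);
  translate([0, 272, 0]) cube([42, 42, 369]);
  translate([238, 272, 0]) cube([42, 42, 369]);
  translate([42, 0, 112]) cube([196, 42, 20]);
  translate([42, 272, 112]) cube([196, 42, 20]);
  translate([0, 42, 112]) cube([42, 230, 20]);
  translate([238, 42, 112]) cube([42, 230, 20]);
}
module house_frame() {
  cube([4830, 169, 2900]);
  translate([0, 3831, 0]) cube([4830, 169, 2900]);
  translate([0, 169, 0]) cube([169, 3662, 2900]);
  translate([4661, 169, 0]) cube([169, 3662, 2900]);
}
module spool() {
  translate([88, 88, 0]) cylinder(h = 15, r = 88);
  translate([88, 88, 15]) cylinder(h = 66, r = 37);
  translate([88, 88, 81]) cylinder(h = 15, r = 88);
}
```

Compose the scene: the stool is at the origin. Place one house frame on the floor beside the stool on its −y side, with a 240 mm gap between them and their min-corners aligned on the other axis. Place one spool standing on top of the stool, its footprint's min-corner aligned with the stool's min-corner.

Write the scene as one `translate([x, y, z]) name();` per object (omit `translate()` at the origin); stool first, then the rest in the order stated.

stool();
translate([0, -4240, 0]) house_frame();
translate([0, 0, 403]) spool();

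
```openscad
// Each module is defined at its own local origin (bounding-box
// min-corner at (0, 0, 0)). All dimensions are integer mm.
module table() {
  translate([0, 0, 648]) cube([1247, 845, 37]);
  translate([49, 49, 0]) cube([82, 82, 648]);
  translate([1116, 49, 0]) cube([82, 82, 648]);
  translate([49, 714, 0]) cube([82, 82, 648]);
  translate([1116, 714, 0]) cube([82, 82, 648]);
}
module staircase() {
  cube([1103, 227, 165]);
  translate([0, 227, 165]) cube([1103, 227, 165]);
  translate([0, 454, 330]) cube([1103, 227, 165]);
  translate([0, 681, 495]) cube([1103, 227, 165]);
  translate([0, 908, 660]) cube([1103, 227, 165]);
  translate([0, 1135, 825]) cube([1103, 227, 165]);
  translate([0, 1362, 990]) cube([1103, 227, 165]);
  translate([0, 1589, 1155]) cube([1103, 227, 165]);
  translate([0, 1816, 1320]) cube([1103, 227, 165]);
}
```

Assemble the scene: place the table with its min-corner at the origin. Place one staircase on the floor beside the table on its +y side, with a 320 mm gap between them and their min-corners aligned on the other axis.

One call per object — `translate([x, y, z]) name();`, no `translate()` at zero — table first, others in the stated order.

table();
translate([0, 1165, 0]) staircase();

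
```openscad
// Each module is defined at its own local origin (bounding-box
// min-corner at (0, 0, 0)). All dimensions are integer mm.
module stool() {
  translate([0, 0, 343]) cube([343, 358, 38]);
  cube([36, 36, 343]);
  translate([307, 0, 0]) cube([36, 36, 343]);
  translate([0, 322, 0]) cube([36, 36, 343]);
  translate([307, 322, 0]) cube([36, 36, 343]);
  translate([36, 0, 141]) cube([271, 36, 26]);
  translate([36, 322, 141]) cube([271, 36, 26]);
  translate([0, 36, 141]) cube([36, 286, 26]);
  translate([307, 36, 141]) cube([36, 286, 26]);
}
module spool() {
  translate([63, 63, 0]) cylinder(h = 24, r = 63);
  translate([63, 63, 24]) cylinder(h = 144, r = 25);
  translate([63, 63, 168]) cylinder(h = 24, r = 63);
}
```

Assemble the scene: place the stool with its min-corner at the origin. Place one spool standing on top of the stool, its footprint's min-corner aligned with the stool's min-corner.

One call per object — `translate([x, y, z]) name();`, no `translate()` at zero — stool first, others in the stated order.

stool();
translate([0, 0, 381]) spool();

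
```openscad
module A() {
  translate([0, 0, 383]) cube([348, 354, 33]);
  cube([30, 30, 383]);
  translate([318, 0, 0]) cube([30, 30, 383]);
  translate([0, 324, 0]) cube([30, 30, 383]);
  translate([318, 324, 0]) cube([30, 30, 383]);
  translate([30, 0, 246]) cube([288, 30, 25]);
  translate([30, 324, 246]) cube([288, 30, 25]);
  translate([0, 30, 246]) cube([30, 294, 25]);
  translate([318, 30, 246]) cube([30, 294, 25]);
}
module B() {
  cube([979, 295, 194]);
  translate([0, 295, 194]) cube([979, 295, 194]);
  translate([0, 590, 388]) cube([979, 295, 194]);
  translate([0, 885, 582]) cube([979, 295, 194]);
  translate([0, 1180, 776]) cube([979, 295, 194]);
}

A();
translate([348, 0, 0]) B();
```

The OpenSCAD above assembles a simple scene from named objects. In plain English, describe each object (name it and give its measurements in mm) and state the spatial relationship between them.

A is a simple wooden stool: a rectangular seat 348 mm (x) by 354 mm (y), 33 mm thick, top face at z = 416 mm, on four square legs, each 30×30 mm in cross-section. The legs rest on z = 0, each flush with a corner of the seat. Four stretchers, 30 mm wide and 25 mm tall, connect adjacent legs with their undersides at z = 246 mm, each running between the inner faces of the legs it joins and aligned with the legs' outer faces on the other axis.

B is a straight staircase of 5 solid steps. Each step is 979 mm wide (x), 295 mm deep (y, the going) and 194 mm tall (the rise). The first step rests on the floor; each subsequent step sits one going further in +y and one rise higher in +z, directly behind and above the previous step with no overlap.

The staircase is against the stool's +x side, with their −y faces flush.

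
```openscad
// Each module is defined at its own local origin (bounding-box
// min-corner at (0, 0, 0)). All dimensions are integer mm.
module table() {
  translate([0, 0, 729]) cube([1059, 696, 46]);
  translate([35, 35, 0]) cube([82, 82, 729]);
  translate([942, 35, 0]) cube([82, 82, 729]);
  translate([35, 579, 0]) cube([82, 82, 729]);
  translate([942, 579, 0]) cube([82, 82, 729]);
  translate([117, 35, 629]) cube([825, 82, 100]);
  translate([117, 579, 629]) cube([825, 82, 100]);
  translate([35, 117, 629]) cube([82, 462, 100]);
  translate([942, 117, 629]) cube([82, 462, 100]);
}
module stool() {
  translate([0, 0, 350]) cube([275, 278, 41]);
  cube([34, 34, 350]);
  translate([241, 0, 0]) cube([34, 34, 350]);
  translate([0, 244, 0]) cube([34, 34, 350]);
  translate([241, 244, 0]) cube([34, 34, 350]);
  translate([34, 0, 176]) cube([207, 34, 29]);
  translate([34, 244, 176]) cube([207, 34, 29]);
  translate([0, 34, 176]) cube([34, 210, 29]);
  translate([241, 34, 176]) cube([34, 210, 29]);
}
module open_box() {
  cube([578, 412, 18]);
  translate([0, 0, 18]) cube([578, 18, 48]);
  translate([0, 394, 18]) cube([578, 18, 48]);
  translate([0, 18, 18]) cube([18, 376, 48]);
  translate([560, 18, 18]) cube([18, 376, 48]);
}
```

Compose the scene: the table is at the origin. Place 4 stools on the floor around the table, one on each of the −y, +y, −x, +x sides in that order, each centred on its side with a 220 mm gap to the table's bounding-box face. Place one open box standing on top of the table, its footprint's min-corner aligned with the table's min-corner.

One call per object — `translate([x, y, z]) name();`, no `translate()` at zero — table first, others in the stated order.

table();
translate([392, -498, 0]) stool();
translate([392, 916, 0]) stool();
translate([-495, 209, 0]) stool();
translate([1279, 209, 0]) stool();
translate([0, 0, 775]) open_box();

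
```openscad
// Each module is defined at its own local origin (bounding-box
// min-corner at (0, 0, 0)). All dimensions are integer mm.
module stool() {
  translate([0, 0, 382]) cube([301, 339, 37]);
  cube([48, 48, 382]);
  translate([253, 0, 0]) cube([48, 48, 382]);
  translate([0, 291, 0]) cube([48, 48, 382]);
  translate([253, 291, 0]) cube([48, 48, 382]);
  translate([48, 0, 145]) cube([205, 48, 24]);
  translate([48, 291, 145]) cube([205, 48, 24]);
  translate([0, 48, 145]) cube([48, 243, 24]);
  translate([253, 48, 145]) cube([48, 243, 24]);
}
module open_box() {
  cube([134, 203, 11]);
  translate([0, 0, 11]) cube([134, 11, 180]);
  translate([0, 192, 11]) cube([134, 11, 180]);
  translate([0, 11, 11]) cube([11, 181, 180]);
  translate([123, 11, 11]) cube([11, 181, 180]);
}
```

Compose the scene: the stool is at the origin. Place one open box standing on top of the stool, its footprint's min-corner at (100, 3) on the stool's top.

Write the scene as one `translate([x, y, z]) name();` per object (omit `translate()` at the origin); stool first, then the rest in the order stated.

stool();
translate([100, 3, 419]) open_box();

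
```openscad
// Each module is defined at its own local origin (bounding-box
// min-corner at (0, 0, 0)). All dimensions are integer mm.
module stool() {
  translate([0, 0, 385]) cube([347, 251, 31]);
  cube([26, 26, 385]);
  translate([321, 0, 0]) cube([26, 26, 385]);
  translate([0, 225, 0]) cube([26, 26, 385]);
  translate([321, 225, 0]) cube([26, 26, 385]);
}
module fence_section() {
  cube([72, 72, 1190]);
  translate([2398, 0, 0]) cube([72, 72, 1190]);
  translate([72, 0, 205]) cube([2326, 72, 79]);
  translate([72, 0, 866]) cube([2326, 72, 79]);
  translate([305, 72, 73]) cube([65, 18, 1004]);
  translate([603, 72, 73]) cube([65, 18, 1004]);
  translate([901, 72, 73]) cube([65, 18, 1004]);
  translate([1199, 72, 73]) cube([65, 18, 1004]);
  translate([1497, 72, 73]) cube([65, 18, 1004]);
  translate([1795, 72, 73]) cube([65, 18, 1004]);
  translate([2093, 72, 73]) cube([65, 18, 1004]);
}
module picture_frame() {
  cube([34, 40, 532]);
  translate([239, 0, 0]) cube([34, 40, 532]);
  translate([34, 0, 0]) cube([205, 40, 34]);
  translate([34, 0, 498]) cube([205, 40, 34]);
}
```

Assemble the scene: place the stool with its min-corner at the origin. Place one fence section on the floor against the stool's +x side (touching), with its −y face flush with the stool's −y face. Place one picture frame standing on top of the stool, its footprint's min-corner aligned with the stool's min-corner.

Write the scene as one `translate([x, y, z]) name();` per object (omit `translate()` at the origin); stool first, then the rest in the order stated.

stool();
translate([347, 0, 0]) fence_section();
translate([0, 0, 416]) picture_frame();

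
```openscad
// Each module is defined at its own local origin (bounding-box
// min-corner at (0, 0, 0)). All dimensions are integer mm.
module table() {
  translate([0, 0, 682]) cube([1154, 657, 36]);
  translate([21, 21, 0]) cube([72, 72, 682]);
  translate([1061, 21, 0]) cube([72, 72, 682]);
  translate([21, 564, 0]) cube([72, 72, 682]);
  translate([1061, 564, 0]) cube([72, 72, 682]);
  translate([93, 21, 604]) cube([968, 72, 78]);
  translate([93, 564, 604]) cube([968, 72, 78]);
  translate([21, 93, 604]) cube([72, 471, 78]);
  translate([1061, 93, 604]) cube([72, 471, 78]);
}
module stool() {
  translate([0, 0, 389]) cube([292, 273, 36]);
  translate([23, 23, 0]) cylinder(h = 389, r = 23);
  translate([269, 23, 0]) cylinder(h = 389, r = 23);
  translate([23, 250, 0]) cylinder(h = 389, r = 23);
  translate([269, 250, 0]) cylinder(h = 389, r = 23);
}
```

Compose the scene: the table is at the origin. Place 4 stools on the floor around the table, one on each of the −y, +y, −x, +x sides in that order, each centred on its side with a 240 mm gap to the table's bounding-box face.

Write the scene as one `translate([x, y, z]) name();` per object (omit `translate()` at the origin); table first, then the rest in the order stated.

table();
translate([431, -513, 0]) stool();
translate([431, 897, 0]) stool();
translate([-532, 192, 0]) stool();
translate([1394, 192, 0]) stool();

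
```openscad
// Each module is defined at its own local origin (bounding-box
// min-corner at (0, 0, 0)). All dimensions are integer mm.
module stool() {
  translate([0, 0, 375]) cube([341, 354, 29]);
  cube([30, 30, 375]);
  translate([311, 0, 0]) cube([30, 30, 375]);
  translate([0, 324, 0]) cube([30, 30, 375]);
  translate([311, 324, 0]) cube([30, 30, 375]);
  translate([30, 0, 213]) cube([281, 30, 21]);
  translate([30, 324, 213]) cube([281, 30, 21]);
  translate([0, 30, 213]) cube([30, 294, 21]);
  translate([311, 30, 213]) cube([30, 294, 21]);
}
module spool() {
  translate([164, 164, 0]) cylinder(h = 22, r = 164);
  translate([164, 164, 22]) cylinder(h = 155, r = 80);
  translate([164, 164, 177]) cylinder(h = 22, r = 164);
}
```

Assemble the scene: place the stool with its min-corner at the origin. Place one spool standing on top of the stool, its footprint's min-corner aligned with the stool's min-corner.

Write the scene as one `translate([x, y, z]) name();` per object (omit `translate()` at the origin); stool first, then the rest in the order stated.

stool();
translate([0, 0, 404]) spool();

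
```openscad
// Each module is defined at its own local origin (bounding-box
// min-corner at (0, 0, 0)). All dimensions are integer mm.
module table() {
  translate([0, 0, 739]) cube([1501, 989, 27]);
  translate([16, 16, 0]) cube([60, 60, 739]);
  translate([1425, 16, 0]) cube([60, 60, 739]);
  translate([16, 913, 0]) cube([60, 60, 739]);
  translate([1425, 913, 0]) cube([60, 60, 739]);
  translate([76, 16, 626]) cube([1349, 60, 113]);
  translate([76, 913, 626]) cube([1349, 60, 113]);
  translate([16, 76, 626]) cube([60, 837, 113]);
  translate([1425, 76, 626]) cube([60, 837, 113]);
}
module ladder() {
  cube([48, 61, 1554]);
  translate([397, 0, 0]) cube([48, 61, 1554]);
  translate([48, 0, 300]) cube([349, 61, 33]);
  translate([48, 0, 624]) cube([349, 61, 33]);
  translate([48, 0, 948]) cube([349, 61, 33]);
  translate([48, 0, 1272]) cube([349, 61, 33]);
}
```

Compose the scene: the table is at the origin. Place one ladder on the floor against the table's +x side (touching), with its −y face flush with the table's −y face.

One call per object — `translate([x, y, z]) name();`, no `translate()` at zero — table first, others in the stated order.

table();
translate([1501, 0, 0]) ladder();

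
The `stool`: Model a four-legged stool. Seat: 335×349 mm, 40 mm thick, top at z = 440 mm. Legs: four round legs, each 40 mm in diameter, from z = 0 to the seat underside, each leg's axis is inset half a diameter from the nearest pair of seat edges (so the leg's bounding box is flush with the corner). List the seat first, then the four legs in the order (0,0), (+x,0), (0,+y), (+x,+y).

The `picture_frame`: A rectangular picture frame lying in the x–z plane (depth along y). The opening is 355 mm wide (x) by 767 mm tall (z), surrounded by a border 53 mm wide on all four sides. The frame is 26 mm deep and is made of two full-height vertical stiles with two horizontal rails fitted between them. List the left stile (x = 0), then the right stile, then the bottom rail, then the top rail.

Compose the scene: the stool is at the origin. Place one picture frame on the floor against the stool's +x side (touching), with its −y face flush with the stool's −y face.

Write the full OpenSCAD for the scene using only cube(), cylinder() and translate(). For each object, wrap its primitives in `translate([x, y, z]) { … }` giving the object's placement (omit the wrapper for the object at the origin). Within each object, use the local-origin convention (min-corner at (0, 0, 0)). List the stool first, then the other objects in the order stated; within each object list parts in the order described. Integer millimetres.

translate([0, 0, 400]) cube([335, 349, 40]);
translate([20, 20, 0]) cylinder(h = 400, r = 20);
translate([315, 20, 0]) cylinder(h = 400, r = 20);
translate([20, 329, 0]) cylinder(h = 400, r = 20);
translate([315, 329, 0]) cylinder(h = 400, r = 20);
translate([335, 0, 0]) {
  cube([53, 26, 873]);
  translate([408, 0, 0]) cube([53, 26, 873]);
  translate([53, 0, 0]) cube([355, 26, 53]);
  translate([53, 0, 820]) cube([355, 26, 53]);
}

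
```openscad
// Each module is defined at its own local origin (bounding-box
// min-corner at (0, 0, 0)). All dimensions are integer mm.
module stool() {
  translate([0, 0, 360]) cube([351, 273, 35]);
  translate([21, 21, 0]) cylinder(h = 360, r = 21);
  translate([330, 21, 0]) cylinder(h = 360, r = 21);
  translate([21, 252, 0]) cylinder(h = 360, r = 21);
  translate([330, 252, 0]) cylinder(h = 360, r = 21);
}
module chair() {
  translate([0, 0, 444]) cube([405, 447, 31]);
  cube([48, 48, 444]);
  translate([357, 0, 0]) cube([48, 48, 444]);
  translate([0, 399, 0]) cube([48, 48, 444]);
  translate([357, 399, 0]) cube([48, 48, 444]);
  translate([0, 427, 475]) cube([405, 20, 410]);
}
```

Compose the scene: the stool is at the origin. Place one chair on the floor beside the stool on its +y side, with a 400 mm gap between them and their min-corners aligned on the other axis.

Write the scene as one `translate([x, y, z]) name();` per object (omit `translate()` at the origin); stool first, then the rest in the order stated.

stool();
translate([0, 673, 0]) chair();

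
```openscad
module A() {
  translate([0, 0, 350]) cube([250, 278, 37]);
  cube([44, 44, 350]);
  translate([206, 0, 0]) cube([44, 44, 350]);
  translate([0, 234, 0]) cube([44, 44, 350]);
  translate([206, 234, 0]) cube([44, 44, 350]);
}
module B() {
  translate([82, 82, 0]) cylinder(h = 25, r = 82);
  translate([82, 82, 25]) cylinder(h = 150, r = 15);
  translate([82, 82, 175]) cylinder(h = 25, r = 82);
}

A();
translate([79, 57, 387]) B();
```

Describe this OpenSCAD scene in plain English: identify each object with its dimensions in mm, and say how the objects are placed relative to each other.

A is a four-legged stool. The seat is a 250×278×37 mm slab whose top surface is at z = 387 mm; four square legs, each 44×44 mm in cross-section, run from the floor (z = 0) to the underside of the seat, each flush with a corner of the seat.

B is a spool: two coaxial disc flanges of radius 82 mm and thickness 25 mm, joined by a core cylinder of radius 15 mm and height 150 mm. The lower flange rests on z = 0 and the three cylinders share a vertical axis.

The spool is on top of the stool.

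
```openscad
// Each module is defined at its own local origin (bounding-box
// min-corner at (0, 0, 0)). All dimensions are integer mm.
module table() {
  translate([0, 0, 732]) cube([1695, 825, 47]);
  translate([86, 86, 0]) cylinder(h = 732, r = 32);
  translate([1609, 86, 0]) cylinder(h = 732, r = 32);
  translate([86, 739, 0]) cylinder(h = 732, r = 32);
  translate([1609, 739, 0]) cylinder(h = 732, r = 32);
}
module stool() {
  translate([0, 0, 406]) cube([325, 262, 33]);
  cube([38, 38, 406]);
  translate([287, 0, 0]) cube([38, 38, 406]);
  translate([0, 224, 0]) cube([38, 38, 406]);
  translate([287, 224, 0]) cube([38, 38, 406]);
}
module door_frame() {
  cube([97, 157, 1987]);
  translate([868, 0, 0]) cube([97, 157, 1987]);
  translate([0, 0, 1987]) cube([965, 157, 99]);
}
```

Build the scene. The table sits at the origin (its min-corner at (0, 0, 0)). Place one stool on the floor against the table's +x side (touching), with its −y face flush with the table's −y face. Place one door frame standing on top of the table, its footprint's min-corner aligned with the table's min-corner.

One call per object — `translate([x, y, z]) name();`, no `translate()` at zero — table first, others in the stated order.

table();
translate([1695, 0, 0]) stool();
translate([0, 0, 779]) door_frame();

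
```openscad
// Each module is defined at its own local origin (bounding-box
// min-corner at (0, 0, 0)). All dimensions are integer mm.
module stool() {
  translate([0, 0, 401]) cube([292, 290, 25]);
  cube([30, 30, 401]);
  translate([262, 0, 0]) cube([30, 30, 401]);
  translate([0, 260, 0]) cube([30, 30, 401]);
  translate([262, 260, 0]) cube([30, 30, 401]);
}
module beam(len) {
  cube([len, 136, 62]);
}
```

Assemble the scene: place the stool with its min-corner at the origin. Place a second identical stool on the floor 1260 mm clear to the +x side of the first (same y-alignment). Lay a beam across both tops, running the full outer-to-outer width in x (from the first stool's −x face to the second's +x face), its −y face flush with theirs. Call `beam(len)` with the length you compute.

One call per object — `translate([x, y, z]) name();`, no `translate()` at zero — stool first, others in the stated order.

stool();
translate([1552, 0, 0]) stool();
translate([0, 0, 426]) beam(1844);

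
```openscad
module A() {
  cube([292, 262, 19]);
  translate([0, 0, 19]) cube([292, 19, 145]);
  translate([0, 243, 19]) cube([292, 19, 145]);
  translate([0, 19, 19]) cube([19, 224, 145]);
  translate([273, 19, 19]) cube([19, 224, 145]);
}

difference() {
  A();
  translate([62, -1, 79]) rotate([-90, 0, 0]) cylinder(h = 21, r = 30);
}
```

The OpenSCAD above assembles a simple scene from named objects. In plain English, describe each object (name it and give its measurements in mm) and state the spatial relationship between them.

A is an open-topped rectangular box: outside dimensions 292×262×164 mm, with a uniform wall and base thickness of 19 mm. The base is a full 292×262 slab on the floor; four walls sit on top of the base. The front and back walls (the −y and +y sides) span the full width; the two side walls fit between them.

The open box has a circular hole of radius 30 mm through its front wall, centred at (x = 62, z = 79).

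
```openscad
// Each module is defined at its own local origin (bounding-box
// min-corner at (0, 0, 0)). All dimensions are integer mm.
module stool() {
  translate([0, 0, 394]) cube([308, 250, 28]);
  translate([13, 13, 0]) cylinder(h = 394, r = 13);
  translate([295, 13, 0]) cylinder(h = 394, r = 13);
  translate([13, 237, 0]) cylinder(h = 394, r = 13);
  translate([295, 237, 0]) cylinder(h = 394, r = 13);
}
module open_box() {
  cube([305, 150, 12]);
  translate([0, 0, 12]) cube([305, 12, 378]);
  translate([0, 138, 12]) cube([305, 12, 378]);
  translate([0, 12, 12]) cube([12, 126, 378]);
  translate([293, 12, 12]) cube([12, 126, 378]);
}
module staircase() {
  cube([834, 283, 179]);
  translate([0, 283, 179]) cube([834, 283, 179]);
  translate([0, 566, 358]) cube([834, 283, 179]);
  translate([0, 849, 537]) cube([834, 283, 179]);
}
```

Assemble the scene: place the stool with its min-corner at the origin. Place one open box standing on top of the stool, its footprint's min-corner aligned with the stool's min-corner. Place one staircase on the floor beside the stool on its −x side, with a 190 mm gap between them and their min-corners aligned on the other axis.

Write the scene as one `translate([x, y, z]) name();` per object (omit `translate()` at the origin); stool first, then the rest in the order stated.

stool();
translate([0, 0, 422]) open_box();
translate([-1024, 0, 0]) staircase();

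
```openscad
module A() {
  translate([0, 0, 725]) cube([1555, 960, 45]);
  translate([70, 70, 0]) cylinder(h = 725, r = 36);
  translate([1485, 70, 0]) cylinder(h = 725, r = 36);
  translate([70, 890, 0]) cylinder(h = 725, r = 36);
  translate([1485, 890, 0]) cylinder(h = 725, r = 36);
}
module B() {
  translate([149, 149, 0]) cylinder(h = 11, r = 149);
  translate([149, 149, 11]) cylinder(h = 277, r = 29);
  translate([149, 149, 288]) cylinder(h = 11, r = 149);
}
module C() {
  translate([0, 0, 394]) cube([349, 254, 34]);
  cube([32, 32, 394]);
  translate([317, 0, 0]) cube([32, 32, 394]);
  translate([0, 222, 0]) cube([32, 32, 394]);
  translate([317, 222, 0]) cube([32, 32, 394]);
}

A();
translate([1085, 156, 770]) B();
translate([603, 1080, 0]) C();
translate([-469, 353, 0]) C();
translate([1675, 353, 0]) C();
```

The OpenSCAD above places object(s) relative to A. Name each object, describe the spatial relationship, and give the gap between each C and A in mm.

Each stool's nearest face is 120 mm from the table's bounding box.

A is a table. B is a spool. C is a stool. The spool is on top of the table. Three stools sit around the table at the +y, −x, +x sides. The gap between each stool and the table is 120 mm.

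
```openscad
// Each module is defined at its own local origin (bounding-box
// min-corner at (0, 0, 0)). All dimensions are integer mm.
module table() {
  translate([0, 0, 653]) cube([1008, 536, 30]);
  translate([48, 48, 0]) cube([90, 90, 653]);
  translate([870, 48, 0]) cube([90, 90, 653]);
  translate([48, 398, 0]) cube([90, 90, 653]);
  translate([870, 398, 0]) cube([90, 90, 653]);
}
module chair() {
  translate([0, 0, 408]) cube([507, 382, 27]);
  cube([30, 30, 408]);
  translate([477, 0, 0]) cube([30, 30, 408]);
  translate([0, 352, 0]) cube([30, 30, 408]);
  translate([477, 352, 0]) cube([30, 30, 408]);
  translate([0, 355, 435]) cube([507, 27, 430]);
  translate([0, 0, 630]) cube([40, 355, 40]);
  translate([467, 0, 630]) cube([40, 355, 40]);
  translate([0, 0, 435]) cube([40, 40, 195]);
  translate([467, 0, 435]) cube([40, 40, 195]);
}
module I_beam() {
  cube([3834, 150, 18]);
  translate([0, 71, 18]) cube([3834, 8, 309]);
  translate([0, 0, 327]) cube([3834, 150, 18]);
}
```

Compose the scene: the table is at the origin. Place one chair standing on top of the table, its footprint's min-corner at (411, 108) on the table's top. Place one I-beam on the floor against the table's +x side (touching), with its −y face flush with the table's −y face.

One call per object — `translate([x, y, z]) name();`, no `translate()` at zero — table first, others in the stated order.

table();
translate([411, 108, 683]) chair();
translate([1008, 0, 0]) I_beam();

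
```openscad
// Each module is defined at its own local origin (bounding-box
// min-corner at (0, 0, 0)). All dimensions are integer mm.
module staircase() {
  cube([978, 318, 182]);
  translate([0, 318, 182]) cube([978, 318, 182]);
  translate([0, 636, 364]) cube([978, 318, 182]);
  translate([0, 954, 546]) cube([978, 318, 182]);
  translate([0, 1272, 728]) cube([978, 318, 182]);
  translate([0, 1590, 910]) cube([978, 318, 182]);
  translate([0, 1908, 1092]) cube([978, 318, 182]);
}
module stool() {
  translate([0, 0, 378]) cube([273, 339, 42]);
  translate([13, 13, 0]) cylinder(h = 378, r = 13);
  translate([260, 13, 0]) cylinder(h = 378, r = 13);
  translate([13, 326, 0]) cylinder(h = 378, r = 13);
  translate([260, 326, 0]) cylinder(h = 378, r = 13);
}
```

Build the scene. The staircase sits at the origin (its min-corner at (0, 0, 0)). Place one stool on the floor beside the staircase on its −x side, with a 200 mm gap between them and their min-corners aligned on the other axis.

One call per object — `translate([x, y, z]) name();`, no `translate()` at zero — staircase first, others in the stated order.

staircase();
translate([-473, 0, 0]) stool();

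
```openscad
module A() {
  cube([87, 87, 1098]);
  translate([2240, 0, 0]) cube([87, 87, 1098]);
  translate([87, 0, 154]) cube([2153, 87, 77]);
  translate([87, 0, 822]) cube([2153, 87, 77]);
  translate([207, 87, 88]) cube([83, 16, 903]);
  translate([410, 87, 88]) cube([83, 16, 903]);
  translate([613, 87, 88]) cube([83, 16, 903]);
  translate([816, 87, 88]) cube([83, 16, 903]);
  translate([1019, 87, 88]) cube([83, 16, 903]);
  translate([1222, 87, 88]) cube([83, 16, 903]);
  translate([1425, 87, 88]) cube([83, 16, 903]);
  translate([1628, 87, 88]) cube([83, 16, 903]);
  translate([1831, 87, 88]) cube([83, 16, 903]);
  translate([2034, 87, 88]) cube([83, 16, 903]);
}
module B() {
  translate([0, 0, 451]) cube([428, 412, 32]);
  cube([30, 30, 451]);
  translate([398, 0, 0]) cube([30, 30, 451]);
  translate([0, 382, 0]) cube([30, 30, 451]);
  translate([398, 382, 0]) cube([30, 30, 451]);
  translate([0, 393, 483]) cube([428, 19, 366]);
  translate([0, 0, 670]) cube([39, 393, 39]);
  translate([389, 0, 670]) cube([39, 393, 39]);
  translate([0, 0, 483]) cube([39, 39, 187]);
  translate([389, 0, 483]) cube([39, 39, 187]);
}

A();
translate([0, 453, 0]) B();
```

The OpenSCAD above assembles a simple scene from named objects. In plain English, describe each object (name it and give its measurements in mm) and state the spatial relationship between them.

A is a fence section. Two 87×87 mm posts, 1098 mm tall, stand on the floor with a clear span of 2153 mm between their inner faces. Two horizontal rails of 87×77 mm section span the gap between the posts with their undersides at z = 154 mm and z = 822 mm, flush with the posts' −y face. 10 pickets, each 83 mm wide, 16 mm thick and 903 mm tall, are fixed to the +y face of the rails with their bottoms at z = 88 mm, evenly spaced across the span with equal gaps (rounded down to the nearest mm) at the −x end and between each pair — any rounding remainder accumulates at the +x end.

B is a chair: 428×412 mm seat, 32 mm thick, top at z = 483 mm, on four 30 mm square corner legs flush with the seat edges. A 19 mm thick backrest slab spans the full seat width, extending 366 mm above the seat top, its back face flush with the seat's +y edge. Two armrests of 39×39 mm section run along each side from the seat's front edge to the front of the backrest, top faces 226 mm above the seat top and outer faces flush with the seat's x-edges; a 39×39 mm post under the front of each armrest stands on the seat at the front corner.

The chair is on the floor beside the fence section on its +y side.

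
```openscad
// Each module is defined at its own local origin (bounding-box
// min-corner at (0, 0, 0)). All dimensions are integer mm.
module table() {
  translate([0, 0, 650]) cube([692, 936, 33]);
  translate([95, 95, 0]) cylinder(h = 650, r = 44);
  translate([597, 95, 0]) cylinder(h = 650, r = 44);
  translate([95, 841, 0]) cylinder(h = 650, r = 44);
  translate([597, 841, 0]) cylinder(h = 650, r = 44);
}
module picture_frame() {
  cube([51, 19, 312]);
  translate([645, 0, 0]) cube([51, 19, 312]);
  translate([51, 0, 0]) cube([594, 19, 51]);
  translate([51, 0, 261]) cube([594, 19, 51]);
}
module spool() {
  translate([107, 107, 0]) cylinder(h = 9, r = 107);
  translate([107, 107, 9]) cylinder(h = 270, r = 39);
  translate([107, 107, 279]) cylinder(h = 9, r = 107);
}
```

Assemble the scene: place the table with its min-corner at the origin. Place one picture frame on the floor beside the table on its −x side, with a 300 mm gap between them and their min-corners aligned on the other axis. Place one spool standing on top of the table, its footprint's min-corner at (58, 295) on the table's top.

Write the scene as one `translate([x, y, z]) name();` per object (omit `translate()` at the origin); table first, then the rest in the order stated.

table();
translate([-996, 0, 0]) picture_frame();
translate([58, 295, 683]) spool();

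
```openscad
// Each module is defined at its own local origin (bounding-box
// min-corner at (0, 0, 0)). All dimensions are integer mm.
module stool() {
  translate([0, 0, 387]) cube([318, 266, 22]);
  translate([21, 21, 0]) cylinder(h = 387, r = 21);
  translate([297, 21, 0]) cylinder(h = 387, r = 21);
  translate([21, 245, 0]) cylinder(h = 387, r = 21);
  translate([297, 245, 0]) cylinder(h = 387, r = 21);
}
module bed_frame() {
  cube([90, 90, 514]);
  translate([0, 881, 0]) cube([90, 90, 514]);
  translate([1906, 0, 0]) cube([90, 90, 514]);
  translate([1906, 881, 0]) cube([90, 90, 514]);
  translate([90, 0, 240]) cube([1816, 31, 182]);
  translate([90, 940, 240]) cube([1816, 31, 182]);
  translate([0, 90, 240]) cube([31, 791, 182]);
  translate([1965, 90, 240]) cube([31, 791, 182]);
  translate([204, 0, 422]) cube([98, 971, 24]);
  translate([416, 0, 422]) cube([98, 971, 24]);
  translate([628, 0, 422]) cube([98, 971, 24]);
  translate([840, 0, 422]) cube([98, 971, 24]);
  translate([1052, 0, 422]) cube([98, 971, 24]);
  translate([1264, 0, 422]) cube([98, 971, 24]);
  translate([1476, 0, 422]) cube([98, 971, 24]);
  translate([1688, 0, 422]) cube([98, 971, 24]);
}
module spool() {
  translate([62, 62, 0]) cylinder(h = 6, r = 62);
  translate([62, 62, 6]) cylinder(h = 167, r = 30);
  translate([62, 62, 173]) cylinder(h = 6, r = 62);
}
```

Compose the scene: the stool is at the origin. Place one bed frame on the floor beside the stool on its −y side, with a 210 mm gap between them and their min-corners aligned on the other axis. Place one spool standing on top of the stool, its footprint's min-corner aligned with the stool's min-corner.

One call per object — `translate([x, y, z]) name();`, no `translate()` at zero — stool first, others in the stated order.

stool();
translate([0, -1181, 0]) bed_frame();
translate([0, 0, 409]) spool();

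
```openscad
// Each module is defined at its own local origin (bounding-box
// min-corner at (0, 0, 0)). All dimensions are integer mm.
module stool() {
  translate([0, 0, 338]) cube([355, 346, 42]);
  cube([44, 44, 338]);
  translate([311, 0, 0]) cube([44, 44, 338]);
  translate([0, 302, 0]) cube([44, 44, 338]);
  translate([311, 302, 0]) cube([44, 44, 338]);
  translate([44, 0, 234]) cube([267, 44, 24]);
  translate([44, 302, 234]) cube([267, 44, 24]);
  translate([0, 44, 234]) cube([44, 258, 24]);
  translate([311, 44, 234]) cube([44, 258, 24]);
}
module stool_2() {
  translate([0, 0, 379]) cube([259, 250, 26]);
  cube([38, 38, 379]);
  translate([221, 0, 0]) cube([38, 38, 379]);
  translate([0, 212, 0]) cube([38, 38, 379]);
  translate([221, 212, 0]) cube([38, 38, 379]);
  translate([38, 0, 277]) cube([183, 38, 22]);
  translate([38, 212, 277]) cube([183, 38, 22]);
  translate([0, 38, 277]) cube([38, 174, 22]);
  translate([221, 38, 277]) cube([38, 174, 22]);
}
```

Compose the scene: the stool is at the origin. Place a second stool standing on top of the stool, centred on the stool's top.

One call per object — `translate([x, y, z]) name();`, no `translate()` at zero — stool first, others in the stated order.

stool();
translate([48, 48, 380]) stool_2();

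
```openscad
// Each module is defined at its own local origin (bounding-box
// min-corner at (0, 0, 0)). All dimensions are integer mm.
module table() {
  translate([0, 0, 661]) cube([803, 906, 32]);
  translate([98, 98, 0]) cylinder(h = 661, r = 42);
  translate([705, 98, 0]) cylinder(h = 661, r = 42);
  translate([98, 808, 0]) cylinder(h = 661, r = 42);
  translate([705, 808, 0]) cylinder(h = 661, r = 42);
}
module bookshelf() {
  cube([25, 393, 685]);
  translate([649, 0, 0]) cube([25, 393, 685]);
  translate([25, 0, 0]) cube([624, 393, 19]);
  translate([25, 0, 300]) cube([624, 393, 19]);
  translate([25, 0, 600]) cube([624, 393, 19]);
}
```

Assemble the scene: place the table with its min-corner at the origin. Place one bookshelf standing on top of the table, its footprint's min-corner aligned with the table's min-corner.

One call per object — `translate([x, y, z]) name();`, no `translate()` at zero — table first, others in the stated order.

table();
translate([0, 0, 693]) bookshelf();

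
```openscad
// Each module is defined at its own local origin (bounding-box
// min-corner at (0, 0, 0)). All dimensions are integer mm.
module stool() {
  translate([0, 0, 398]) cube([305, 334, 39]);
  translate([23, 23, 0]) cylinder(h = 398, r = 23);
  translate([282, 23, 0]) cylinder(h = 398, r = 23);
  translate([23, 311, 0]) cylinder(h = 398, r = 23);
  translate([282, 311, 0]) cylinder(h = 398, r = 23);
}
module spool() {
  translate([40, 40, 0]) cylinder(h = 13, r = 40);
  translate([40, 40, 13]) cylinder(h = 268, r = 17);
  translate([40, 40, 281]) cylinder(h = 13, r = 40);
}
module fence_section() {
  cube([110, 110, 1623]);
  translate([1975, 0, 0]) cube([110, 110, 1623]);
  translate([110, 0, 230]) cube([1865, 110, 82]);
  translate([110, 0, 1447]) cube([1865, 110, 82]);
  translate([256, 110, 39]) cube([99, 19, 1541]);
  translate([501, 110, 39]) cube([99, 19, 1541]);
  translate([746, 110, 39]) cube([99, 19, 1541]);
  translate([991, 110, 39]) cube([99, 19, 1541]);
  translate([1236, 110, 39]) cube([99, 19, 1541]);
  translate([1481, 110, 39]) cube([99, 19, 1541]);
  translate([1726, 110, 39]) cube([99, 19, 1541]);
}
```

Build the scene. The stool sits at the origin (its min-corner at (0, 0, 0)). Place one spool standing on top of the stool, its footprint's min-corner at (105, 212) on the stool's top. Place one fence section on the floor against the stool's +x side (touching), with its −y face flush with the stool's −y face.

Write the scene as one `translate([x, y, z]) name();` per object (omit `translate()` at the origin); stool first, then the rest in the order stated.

stool();
translate([105, 212, 437]) spool();
translate([305, 0, 0]) fence_section();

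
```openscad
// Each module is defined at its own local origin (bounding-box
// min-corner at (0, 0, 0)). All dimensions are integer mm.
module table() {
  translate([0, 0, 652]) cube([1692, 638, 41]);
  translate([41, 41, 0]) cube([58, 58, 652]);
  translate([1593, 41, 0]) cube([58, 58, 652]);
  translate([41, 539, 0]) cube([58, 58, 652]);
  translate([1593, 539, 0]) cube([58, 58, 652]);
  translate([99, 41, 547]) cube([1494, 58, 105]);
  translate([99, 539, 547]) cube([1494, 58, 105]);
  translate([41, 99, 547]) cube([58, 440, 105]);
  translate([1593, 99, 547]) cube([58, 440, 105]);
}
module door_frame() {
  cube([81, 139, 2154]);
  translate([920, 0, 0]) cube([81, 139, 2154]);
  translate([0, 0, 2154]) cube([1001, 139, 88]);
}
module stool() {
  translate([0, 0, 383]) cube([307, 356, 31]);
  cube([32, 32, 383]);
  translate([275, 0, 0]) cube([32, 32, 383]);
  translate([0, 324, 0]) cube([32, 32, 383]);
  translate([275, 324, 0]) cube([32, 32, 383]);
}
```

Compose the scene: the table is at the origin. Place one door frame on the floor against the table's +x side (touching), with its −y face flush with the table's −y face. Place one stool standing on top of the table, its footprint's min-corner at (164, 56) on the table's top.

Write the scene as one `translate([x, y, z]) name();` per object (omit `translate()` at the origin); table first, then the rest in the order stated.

table();
translate([1692, 0, 0]) door_frame();
translate([164, 56, 693]) stool();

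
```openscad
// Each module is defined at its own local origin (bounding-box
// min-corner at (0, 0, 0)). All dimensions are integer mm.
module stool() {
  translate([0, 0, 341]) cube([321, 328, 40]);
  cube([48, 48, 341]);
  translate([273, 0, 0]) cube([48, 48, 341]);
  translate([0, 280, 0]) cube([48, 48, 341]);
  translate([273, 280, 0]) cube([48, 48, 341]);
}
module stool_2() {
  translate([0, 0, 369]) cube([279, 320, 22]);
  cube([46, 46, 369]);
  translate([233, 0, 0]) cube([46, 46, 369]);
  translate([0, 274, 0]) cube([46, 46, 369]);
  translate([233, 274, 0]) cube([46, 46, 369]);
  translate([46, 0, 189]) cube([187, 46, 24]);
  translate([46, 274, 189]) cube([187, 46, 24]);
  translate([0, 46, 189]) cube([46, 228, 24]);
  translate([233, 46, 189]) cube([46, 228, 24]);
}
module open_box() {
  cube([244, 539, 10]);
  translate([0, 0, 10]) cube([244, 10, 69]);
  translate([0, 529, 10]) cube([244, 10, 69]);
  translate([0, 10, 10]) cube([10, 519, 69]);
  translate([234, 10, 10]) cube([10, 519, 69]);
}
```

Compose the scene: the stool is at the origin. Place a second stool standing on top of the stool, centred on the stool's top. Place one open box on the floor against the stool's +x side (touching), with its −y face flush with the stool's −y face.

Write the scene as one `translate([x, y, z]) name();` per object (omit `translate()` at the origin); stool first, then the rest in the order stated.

stool();
translate([21, 4, 381]) stool_2();
translate([321, 0, 0]) open_box();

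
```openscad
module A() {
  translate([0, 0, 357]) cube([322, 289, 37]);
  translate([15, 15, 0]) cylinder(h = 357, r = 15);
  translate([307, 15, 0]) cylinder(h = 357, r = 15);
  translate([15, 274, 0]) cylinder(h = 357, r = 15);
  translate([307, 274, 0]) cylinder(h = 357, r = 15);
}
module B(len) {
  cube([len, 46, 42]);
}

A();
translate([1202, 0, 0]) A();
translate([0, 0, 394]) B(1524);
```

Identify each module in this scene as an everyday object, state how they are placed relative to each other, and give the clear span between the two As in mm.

Second stool starts at x = 1202; first ends at x = 322; clear span = 1202 − 322 = 880 mm.

A is a stool. B is a beam. A beam spans the tops of two stools. The clear span between the two stools is 880 mm.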